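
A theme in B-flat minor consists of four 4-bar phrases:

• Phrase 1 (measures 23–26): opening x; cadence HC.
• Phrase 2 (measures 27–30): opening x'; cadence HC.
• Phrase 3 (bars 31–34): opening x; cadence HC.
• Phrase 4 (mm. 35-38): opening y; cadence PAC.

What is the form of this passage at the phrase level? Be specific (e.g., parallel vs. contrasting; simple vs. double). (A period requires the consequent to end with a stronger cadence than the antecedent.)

parallel double period

Four phrases in two halves: the first half (bars 23–30) ends with a half cadence, the second (mm. 31–38) with a perfect authentic cadence — a large antecedent–consequent pair, i.e. a double period.
Phrase 3 begins with the same material as phrase 1, making it parallel.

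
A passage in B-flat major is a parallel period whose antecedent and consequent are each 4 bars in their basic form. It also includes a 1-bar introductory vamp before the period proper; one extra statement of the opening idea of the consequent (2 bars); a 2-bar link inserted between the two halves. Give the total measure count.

13 measures

Basic parallel period: 4 + 4 = 8 bars.
8 (basic form) + 1 (introduction) + 2 (extra statement) + 2 (link) = 13.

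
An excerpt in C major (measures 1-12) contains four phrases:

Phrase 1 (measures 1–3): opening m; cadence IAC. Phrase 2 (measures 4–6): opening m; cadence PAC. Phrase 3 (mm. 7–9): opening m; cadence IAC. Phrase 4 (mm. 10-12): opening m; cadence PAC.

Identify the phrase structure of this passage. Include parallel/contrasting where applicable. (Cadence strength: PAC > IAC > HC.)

The cadence pattern IAC–PAC–IAC–PAC is weak–strong twice, and phrases 3–4 restate phrases 1–2: a period heard twice, not a double period (which would end weakly at phrase 2).

repeated period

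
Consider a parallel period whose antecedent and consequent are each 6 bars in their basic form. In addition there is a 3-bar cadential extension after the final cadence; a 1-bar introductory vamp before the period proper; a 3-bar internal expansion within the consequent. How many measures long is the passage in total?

19 measures

Basic parallel period: 6 + 6 = 12 bars.
12 (basic form) + 3 (cadential extension) + 1 (introduction) + 3 (internal expansion) = 19.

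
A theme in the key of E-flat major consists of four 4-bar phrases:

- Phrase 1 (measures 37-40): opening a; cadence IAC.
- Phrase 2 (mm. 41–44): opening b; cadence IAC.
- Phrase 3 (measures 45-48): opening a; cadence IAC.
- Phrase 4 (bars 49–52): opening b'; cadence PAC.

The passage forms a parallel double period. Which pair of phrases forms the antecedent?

In a double period the first pair of phrases (ending imperfect authentic cadence) is the large antecedent and the second pair (ending perfect authentic cadence) is the large consequent; the antecedent is phrases 1 and 2.

phrases 1 and 2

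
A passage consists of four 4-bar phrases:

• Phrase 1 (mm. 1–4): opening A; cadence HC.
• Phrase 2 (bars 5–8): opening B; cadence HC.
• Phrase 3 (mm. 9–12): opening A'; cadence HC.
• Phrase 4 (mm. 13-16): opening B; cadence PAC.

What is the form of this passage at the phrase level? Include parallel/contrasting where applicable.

parallel double period

Four phrases in two halves: the first half (mm. 1-8) ends with a half cadence, the second (measures 9–16) with a perfect authentic cadence — a large antecedent–consequent pair, i.e. a double period.
Phrase 3 begins with the same material as phrase 1, making it parallel.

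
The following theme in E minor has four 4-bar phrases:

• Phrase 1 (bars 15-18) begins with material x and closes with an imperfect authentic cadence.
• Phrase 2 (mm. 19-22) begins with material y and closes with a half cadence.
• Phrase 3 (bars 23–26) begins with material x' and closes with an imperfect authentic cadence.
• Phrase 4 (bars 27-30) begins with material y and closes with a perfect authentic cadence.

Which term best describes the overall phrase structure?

parallel double period

Four phrases in two halves: the first half (measures 15–22) ends with a half cadence, the second (measures 23–30) with a perfect authentic cadence — a large antecedent–consequent pair, i.e. a double period.
Phrase 3 begins with the same material as phrase 1, making it parallel.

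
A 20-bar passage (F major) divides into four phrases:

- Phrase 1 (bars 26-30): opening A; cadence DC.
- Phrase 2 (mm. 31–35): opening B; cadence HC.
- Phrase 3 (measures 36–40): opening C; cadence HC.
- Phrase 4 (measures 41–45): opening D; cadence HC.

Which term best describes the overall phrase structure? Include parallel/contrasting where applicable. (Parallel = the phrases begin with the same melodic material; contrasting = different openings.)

phrase group

Phrase 4 ends with a half cadence, no stronger than phrase 2's half cadence, so the four phrases do not form a double period; nor do phrases 3–4 duplicate 1–2, so it is not a repeated period. With no phrase reaching a conclusive cadence, the passage is a phrase group.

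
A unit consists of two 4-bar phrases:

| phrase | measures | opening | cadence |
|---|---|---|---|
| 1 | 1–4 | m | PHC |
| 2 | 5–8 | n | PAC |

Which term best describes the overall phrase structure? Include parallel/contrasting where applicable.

Phrase 1 ends with a Phrygian half cadence (weaker) and phrase 2 with a perfect authentic cadence (stronger): antecedent + consequent = a period.
The two phrases open with different material (m / n), so the period is contrasting.

contrasting period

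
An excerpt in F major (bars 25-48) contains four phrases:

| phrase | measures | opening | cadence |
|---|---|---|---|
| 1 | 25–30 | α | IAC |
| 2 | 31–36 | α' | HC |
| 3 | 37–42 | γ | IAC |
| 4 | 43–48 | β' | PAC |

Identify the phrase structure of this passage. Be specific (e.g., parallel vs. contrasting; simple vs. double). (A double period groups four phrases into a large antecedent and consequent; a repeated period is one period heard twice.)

Four phrases in two halves: the first half (mm. 25-36) ends with a half cadence, the second (mm. 37–48) with a perfect authentic cadence — a large antecedent–consequent pair, i.e. a double period.
Phrase 3 begins with different material from phrase 1, making it contrasting.

contrasting double period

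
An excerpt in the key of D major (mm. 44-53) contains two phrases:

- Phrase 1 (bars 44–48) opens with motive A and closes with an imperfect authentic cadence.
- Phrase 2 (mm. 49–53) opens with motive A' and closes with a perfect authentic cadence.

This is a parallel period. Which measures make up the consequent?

measures 49–53

The phrase ending with the weaker cadence (imperfect authentic cadence) is the antecedent; the one ending more conclusively (perfect authentic cadence) is the consequent. The consequent is measures 49–53.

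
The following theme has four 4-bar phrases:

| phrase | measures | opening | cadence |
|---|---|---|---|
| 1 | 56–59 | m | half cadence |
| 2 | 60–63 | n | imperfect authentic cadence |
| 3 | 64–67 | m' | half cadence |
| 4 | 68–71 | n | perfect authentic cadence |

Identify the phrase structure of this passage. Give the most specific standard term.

Four phrases in two halves: the first half (mm. 56-63) ends with an imperfect authentic cadence, the second (bars 64-71) with a perfect authentic cadence — a large antecedent–consequent pair, i.e. a double period.
Phrase 3 begins with the same material as phrase 1, making it parallel.

parallel double period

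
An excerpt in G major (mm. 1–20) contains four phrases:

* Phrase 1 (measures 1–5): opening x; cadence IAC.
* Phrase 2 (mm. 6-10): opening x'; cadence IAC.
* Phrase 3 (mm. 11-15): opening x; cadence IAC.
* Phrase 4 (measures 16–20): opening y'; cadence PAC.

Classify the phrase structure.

parallel double period

Four phrases in two halves: the first half (bars 1–10) ends with an imperfect authentic cadence, the second (mm. 11-20) with a perfect authentic cadence — a large antecedent–consequent pair, i.e. a double period.
Phrase 3 begins with the same material as phrase 1, making it parallel.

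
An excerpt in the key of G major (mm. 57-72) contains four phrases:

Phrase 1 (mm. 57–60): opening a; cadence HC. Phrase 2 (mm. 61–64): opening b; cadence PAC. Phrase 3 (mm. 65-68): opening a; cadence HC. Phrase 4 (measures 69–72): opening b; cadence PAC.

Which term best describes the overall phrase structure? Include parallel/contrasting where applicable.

The cadence pattern HC–PAC–HC–PAC is weak–strong twice, and phrases 3–4 restate phrases 1–2: a period heard twice, not a double period (which would end weakly at phrase 2).

repeated period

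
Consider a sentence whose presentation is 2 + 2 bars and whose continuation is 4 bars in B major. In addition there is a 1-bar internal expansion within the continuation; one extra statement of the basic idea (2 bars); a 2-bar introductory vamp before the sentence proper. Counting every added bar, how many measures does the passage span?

13 measures

Basic sentence: 2 + 2 + 4 = 8 bars.
8 (basic form) + 1 (internal expansion) + 2 (extra statement) + 2 (introduction) = 13.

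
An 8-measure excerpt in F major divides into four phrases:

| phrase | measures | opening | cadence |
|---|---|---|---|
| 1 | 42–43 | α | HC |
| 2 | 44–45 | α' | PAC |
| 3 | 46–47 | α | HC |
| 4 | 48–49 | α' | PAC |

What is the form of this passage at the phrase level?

The cadence pattern HC–PAC–HC–PAC is weak–strong twice, and phrases 3–4 restate phrases 1–2: a period heard twice, not a double period (which would end weakly at phrase 2).

repeated period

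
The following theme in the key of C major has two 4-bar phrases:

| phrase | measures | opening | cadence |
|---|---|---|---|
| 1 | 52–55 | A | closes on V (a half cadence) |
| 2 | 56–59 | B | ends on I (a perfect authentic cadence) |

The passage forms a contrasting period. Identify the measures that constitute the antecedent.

measures 52–55

The antecedent is the phrase ending with the weaker cadence (half cadence, phrase 1) and the consequent the one ending more conclusively (perfect authentic cadence, phrase 2); the antecedent is bars 52-55.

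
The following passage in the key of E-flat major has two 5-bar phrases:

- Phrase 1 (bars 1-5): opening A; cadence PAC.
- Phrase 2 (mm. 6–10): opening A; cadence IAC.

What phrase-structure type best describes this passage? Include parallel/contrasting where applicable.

The second phrase closes with an imperfect authentic cadence, which is not stronger than the first phrase's perfect authentic cadence; without a weak→strong cadential pair there is no antecedent–consequent relationship, so this is a phrase group rather than a period.

phrase group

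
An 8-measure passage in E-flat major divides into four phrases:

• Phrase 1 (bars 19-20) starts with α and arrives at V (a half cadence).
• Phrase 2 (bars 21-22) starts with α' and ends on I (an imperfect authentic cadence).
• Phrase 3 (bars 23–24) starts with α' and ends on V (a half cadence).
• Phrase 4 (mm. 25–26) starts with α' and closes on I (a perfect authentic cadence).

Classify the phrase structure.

parallel double period

Four phrases in two halves: the first half (mm. 19-22) ends with an imperfect authentic cadence, the second (mm. 23–26) with a perfect authentic cadence — a large antecedent–consequent pair, i.e. a double period.
Phrase 3 begins with the same material as phrase 1, making it parallel.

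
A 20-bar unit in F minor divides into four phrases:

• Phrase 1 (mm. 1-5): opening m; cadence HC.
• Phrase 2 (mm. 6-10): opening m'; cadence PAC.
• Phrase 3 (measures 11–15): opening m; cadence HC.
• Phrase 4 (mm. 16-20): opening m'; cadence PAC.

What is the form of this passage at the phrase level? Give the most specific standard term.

repeated period

The cadence pattern HC–PAC–HC–PAC is weak–strong twice, and phrases 3–4 restate phrases 1–2: a period heard twice, not a double period (which would end weakly at phrase 2).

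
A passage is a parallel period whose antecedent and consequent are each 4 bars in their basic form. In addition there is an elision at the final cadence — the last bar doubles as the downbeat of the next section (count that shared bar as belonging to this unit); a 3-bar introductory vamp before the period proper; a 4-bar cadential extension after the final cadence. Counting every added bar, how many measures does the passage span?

15 measures

Basic parallel period: 4 + 4 = 8 bars.
8 (basic form) + 3 (introduction) + 4 (cadential extension) = 15.
The elision shares a bar with the next section but does not change this unit's count.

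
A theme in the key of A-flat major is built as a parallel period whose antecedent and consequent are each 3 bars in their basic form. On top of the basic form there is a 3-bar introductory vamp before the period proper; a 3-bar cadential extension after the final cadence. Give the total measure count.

Basic parallel period: 3 + 3 = 6 bars.
6 (basic form) + 3 (introduction) + 3 (cadential extension) = 12.

12 measures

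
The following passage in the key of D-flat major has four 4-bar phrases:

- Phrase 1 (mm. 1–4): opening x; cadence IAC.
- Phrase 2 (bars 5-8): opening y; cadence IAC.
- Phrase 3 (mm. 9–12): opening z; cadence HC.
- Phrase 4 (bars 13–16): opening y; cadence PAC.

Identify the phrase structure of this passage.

Four phrases in two halves: the first half (measures 1-8) ends with an imperfect authentic cadence, the second (mm. 9-16) with a perfect authentic cadence — a large antecedent–consequent pair, i.e. a double period.
Phrase 3 begins with different material from phrase 1, making it contrasting.

contrasting double period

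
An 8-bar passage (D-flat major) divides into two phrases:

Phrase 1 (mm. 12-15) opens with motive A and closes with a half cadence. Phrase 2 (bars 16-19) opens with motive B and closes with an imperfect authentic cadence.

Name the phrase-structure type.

Phrase 1 ends with a half cadence (weaker) and phrase 2 with an imperfect authentic cadence (stronger): antecedent + consequent = a period.
The two phrases open with different material (A / B), so the period is contrasting.

contrasting period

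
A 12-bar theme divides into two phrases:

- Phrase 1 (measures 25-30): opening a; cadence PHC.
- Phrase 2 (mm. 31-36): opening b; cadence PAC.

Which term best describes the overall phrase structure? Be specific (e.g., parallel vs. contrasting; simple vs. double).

Phrase 1 ends with a Phrygian half cadence (weaker) and phrase 2 with a perfect authentic cadence (stronger): antecedent + consequent = a period.
The two phrases open with different material (a / b), so the period is contrasting.

contrasting period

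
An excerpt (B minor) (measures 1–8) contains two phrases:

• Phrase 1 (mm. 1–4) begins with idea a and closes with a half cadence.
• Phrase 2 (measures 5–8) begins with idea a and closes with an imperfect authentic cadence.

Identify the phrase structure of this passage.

parallel period

Phrase 1 ends with a half cadence (weaker) and phrase 2 with an imperfect authentic cadence (stronger): antecedent + consequent = a period.
The two phrases open with the same material (a / a), so the period is parallel.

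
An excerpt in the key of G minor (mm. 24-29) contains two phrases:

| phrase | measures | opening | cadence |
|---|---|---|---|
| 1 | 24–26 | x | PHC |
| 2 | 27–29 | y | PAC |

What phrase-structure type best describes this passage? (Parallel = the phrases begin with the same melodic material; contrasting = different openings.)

contrasting period

Phrase 1 ends with a Phrygian half cadence (weaker) and phrase 2 with a perfect authentic cadence (stronger): antecedent + consequent = a period.
The two phrases open with different material (x / y), so the period is contrasting.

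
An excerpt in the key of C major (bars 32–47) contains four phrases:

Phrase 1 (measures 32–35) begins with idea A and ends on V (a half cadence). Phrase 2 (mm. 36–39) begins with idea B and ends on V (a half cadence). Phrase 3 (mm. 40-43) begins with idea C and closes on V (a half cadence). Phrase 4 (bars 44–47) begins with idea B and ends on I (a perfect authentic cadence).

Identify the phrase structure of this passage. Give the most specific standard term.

Four phrases in two halves: the first half (bars 32–39) ends with a half cadence, the second (mm. 40–47) with a perfect authentic cadence — a large antecedent–consequent pair, i.e. a double period.
Phrase 3 begins with different material from phrase 1, making it contrasting.

contrasting double period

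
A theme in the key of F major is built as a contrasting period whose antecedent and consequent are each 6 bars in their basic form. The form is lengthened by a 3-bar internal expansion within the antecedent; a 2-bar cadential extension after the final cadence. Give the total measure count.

17 measures

Basic contrasting period: 6 + 6 = 12 bars.
12 (basic form) + 3 (internal expansion) + 2 (cadential extension) = 17.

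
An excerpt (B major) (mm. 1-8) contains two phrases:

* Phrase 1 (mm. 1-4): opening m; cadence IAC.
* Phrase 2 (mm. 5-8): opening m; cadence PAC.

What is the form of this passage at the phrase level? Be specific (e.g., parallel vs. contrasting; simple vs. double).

Phrase 1 ends with an imperfect authentic cadence (weaker) and phrase 2 with a perfect authentic cadence (stronger): antecedent + consequent = a period.
The two phrases open with the same material (m / m), so the period is parallel.

parallel period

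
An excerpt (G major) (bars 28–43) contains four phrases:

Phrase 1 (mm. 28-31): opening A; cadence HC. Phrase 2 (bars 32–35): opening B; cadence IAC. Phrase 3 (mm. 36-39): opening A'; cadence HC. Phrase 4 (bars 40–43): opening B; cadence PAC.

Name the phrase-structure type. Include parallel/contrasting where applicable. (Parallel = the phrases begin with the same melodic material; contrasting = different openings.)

parallel double period

Four phrases in two halves: the first half (measures 28–35) ends with an imperfect authentic cadence, the second (bars 36–43) with a perfect authentic cadence — a large antecedent–consequent pair, i.e. a double period.
Phrase 3 begins with the same material as phrase 1, making it parallel.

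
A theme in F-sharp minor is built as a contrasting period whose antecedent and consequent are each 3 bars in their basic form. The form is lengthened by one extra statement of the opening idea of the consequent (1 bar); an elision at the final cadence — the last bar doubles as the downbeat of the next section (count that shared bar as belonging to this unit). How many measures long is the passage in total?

7 measures

Basic contrasting period: 3 + 3 = 6 bars.
6 (basic form) + 1 (extra statement) = 7.
The elision shares a bar with the next section but does not change this unit's count.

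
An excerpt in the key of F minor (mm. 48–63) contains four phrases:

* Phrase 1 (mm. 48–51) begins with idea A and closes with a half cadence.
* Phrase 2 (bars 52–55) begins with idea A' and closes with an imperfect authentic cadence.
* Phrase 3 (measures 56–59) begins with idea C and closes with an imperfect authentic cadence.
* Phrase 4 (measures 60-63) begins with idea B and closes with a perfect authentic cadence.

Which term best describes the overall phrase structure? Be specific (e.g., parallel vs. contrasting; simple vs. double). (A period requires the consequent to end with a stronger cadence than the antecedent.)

Four phrases in two halves: the first half (bars 48-55) ends with an imperfect authentic cadence, the second (mm. 56-63) with a perfect authentic cadence — a large antecedent–consequent pair, i.e. a double period.
Phrase 3 begins with different material from phrase 1, making it contrasting.

contrasting double period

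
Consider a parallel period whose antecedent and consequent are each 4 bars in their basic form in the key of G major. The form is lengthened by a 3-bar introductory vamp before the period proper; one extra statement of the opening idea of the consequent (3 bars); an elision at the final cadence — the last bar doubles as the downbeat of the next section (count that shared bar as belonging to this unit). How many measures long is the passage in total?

14 measures

Basic parallel period: 4 + 4 = 8 bars.
8 (basic form) + 3 (introduction) + 3 (extra statement) = 14.
The elision shares a bar with the next section but does not change this unit's count.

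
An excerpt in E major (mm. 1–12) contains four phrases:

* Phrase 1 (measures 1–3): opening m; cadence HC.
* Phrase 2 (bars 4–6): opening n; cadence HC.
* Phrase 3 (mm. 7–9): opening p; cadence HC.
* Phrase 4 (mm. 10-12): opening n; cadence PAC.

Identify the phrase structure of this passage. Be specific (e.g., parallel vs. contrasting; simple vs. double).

contrasting double period

Four phrases in two halves: the first half (measures 1–6) ends with a half cadence, the second (mm. 7-12) with a perfect authentic cadence — a large antecedent–consequent pair, i.e. a double period.
Phrase 3 begins with different material from phrase 1, making it contrasting.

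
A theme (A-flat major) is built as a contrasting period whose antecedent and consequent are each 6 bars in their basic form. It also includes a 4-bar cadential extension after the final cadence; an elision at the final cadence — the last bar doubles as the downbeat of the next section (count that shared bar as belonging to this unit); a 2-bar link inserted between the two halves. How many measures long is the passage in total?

18 measures

Basic contrasting period: 6 + 6 = 12 bars.
12 (basic form) + 4 (cadential extension) + 2 (link) = 18.
The elision shares a bar with the next section but does not change this unit's count.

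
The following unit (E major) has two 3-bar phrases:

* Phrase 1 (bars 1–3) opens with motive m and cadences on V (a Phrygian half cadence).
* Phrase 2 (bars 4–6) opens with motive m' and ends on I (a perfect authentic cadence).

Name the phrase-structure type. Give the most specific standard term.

Phrase 1 ends with a Phrygian half cadence (weaker) and phrase 2 with a perfect authentic cadence (stronger): antecedent + consequent = a period.
The two phrases open with the same material (m / m'), so the period is parallel.

parallel period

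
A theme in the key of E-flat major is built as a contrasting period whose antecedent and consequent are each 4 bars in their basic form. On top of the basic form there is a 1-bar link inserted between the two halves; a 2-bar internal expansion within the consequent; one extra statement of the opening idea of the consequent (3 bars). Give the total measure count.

Basic contrasting period: 4 + 4 = 8 bars.
8 (basic form) + 1 (link) + 2 (internal expansion) + 3 (extra statement) = 14.

14 measures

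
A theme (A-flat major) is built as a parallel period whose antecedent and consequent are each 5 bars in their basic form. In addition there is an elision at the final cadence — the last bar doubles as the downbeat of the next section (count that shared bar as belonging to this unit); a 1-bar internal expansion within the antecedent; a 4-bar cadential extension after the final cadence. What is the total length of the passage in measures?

15 measures

Basic parallel period: 5 + 5 = 10 bars.
10 (basic form) + 1 (internal expansion) + 4 (cadential extension) = 15.
The elision shares a bar with the next section but does not change this unit's count.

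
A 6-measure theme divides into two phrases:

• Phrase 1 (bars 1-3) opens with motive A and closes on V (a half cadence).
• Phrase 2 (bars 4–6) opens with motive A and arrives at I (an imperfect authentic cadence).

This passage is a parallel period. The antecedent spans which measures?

measures 1–3

The antecedent is the phrase ending with the weaker cadence (half cadence, phrase 1) and the consequent the one ending more conclusively (imperfect authentic cadence, phrase 2); the antecedent is bars 1-3.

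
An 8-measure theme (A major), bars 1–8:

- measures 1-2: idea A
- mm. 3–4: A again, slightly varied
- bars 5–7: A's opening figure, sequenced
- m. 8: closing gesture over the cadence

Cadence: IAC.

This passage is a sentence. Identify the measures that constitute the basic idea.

The presentation of a sentence is the basic idea (measures 1–2) plus its repetition (mm. 3–4); the basic idea is therefore bars 1-2.

measures 1–2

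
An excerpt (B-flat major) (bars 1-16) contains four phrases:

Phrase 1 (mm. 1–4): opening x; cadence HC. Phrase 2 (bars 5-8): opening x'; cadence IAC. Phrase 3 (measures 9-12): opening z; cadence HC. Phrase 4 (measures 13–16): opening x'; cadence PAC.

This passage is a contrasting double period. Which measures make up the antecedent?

measures 1–8

In a double period the four phrases pair into a large antecedent (phrases 1–2, ending imperfect authentic cadence) and a large consequent (phrases 3–4, ending perfect authentic cadence). The antecedent spans mm. 1-8.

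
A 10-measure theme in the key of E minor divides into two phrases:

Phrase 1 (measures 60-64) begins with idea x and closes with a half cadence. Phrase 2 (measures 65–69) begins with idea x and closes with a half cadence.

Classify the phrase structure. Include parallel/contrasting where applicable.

repeated phrase

Both phrases have the same opening (x) and the same cadence (half cadence): the second is a restatement, not a consequent, so this is a repeated phrase rather than a period.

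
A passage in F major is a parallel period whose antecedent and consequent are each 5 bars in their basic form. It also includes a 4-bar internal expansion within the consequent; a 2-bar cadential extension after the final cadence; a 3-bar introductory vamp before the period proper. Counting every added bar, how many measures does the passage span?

19 measures

Basic parallel period: 5 + 5 = 10 bars.
10 (basic form) + 4 (internal expansion) + 2 (cadential extension) + 3 (introduction) = 19.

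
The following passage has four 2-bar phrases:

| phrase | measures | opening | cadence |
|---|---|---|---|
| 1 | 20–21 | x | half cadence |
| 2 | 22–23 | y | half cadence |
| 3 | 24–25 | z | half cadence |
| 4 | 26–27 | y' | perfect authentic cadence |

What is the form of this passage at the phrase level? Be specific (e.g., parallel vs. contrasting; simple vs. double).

contrasting double period

Four phrases in two halves: the first half (measures 20–23) ends with a half cadence, the second (mm. 24–27) with a perfect authentic cadence — a large antecedent–consequent pair, i.e. a double period.
Phrase 3 begins with different material from phrase 1, making it contrasting.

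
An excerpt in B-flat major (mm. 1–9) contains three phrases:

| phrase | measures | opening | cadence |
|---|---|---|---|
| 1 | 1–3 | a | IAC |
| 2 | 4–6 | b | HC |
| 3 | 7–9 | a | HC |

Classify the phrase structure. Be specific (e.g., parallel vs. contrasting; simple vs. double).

The final phrase closes with a half cadence, which is not stronger than the preceding half cadence; the 3 phrases lack an overall antecedent–consequent design and so form a phrase group.

phrase group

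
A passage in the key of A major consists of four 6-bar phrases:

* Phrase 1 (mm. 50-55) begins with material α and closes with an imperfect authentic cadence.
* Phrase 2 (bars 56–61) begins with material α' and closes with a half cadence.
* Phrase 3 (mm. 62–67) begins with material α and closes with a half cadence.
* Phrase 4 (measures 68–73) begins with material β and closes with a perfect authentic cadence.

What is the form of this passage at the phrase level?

Four phrases in two halves: the first half (mm. 50-61) ends with a half cadence, the second (measures 62–73) with a perfect authentic cadence — a large antecedent–consequent pair, i.e. a double period.
Phrase 3 begins with the same material as phrase 1, making it parallel.

parallel double period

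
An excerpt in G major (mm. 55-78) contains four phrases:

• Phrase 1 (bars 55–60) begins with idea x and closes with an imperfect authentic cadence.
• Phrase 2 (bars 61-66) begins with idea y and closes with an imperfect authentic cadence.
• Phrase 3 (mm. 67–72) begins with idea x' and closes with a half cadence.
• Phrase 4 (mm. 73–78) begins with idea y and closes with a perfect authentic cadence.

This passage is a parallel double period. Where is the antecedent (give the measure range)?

measures 55–66

In a double period the four phrases pair into a large antecedent (phrases 1–2, ending imperfect authentic cadence) and a large consequent (phrases 3–4, ending perfect authentic cadence). The antecedent spans bars 55-66.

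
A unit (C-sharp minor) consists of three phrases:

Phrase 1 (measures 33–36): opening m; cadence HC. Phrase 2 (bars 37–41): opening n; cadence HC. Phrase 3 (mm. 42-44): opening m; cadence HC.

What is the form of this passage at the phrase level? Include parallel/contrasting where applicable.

phrase group

The final phrase closes with a half cadence, which is not stronger than the preceding half cadence; the 3 phrases lack an overall antecedent–consequent design and so form a phrase group.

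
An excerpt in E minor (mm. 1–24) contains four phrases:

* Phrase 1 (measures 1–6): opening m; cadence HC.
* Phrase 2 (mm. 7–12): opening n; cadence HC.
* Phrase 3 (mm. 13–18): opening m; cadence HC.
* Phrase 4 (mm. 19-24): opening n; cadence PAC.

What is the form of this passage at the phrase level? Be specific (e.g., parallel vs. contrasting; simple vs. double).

Four phrases in two halves: the first half (measures 1-12) ends with a half cadence, the second (mm. 13–24) with a perfect authentic cadence — a large antecedent–consequent pair, i.e. a double period.
Phrase 3 begins with the same material as phrase 1, making it parallel.

parallel double period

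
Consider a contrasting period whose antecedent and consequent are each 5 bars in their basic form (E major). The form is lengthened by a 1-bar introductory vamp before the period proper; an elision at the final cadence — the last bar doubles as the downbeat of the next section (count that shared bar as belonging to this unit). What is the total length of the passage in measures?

11 measures

Basic contrasting period: 5 + 5 = 10 bars.
10 (basic form) + 1 (introduction) = 11.
The elision shares a bar with the next section but does not change this unit's count.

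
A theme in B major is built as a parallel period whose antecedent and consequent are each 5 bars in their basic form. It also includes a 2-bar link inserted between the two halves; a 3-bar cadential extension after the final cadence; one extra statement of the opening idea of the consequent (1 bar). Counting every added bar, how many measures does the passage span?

Basic parallel period: 5 + 5 = 10 bars.
10 (basic form) + 2 (link) + 3 (cadential extension) + 1 (extra statement) = 16.

16 measures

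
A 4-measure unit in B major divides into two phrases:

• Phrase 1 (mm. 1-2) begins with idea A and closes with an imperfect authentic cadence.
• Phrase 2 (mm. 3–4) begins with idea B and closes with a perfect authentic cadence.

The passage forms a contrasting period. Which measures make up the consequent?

measures 3–4

The antecedent is the phrase ending with the weaker cadence (imperfect authentic cadence, phrase 1) and the consequent the one ending more conclusively (perfect authentic cadence, phrase 2); the consequent is measures 3–4.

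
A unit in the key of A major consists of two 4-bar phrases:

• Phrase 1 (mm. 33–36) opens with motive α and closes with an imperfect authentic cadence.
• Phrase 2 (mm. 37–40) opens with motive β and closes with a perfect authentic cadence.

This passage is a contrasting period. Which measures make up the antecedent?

The antecedent is the phrase ending with the weaker cadence (imperfect authentic cadence, phrase 1) and the consequent the one ending more conclusively (perfect authentic cadence, phrase 2); the antecedent is mm. 33–36.

measures 33–36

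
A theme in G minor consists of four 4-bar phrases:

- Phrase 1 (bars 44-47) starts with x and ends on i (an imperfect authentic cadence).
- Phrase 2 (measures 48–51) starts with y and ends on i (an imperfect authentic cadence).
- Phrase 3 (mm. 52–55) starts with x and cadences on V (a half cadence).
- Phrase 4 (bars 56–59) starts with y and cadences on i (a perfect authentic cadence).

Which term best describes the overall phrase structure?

parallel double period

Four phrases in two halves: the first half (mm. 44-51) ends with an imperfect authentic cadence, the second (mm. 52–59) with a perfect authentic cadence — a large antecedent–consequent pair, i.e. a double period.
Phrase 3 begins with the same material as phrase 1, making it parallel.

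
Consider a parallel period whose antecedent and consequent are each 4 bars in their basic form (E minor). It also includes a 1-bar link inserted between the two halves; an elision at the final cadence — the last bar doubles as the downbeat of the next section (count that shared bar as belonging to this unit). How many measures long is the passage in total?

Basic parallel period: 4 + 4 = 8 bars.
8 (basic form) + 1 (link) = 9.
The elision shares a bar with the next section but does not change this unit's count.

9 measures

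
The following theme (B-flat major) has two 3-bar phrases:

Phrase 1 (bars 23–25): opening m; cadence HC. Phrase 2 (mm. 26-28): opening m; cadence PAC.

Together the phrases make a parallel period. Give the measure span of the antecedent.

The phrase ending with the weaker cadence (half cadence) is the antecedent; the one ending more conclusively (perfect authentic cadence) is the consequent. The antecedent is measures 23–25.

measures 23–25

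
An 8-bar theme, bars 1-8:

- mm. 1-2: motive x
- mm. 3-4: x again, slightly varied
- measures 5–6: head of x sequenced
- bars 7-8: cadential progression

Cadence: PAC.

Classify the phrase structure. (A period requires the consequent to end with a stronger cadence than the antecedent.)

sentence

Basic idea (mm. 1–2) + its repetition (mm. 3–4) form the presentation; fragmentation and cadence (mm. 5–8) form the continuation — the 8-bar whole is a sentence.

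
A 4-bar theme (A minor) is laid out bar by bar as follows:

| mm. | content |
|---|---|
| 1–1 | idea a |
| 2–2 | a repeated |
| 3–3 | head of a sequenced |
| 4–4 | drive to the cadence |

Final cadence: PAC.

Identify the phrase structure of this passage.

Basic idea (m. 1) + its repetition (m. 2) form the presentation; fragmentation and cadence (mm. 3–4) form the continuation — the 4-bar whole is a sentence.

sentence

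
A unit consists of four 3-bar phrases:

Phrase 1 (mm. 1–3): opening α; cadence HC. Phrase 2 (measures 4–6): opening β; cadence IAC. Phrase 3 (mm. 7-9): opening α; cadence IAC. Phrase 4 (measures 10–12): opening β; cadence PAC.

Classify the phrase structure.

parallel double period

Four phrases in two halves: the first half (mm. 1-6) ends with an imperfect authentic cadence, the second (bars 7–12) with a perfect authentic cadence — a large antecedent–consequent pair, i.e. a double period.
Phrase 3 begins with the same material as phrase 1, making it parallel.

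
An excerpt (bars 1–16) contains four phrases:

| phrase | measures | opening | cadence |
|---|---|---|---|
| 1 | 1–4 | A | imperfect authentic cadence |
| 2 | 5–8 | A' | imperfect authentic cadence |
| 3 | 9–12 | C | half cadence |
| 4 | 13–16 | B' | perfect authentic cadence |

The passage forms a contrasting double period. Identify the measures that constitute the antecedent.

In a double period the four phrases pair into a large antecedent (phrases 1–2, ending imperfect authentic cadence) and a large consequent (phrases 3–4, ending perfect authentic cadence). The antecedent spans measures 1–8.

measures 1–8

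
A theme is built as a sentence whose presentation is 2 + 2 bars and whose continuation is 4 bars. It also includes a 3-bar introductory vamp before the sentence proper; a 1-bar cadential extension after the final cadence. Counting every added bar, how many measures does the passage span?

12 measures

Basic sentence: 2 + 2 + 4 = 8 bars.
8 (basic form) + 3 (introduction) + 1 (cadential extension) = 12.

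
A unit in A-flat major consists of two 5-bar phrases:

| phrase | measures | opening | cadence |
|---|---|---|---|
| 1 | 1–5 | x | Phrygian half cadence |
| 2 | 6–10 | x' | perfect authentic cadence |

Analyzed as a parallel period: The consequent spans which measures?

measures 6–10

The antecedent is the phrase ending with the weaker cadence (Phrygian half cadence, phrase 1) and the consequent the one ending more conclusively (perfect authentic cadence, phrase 2); the consequent is bars 6–10.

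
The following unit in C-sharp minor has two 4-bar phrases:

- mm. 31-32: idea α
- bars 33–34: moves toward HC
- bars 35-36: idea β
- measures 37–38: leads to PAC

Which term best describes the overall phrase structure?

Phrase 1 ends with a half cadence (weaker) and phrase 2 with a perfect authentic cadence (stronger): antecedent + consequent = a period.
The two phrases open with different material (α / β), so the period is contrasting.

contrasting period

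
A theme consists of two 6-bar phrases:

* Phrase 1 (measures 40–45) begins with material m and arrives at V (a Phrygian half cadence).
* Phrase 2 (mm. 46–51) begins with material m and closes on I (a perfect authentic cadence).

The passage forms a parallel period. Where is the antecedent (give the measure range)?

measures 40–45

The antecedent is the phrase ending with the weaker cadence (Phrygian half cadence, phrase 1) and the consequent the one ending more conclusively (perfect authentic cadence, phrase 2); the antecedent is bars 40-45.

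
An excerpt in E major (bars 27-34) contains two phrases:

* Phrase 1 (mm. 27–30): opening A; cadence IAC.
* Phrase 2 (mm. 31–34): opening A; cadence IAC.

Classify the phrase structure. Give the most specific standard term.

repeated phrase

Both phrases have the same opening (A) and the same cadence (imperfect authentic cadence): the second is a restatement, not a consequent, so this is a repeated phrase rather than a period.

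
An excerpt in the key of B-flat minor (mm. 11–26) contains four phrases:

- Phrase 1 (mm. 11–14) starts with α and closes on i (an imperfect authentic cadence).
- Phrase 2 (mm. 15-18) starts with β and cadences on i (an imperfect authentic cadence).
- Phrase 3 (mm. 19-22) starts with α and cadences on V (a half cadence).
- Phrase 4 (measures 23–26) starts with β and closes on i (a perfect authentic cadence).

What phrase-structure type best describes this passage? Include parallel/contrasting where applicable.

Four phrases in two halves: the first half (mm. 11–18) ends with an imperfect authentic cadence, the second (mm. 19-26) with a perfect authentic cadence — a large antecedent–consequent pair, i.e. a double period.
Phrase 3 begins with the same material as phrase 1, making it parallel.

parallel double period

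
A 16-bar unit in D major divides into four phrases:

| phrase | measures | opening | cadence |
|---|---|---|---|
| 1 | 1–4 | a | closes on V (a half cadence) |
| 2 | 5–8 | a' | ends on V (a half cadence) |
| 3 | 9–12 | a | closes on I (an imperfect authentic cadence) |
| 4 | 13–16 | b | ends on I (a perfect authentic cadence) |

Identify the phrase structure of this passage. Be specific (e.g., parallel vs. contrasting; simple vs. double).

Four phrases in two halves: the first half (mm. 1–8) ends with a half cadence, the second (mm. 9–16) with a perfect authentic cadence — a large antecedent–consequent pair, i.e. a double period.
Phrase 3 begins with the same material as phrase 1, making it parallel.

parallel double period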